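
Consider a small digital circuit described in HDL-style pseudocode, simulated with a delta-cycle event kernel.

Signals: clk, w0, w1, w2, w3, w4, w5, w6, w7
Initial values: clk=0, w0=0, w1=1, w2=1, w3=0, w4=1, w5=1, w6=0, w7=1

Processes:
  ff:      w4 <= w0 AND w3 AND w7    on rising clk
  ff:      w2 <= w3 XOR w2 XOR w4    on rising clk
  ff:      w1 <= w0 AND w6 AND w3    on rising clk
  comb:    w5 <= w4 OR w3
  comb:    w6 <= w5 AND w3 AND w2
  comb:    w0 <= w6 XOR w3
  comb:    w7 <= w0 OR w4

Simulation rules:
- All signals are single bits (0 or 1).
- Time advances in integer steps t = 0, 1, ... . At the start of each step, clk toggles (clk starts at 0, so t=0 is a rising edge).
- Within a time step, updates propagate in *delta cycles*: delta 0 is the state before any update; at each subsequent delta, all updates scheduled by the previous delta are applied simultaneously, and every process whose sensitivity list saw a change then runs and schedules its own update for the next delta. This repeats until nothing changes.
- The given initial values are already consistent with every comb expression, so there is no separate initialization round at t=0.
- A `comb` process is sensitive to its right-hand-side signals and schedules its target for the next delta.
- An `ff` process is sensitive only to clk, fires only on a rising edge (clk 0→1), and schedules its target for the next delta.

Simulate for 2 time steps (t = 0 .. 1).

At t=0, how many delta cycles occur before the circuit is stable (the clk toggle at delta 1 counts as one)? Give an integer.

3

t0.Δ0 w2=1 w3=0 w1=1 w7=1 w4=1 w5=1 w0=0 w6=0 clk=0
t0.Δ1 w2=1 w3=0 w1=1 w7=1 w4=1 w5=1 w0=0 w6=0 clk=1
t0.Δ2 w2=0 w3=0 w1=0 w7=1 w4=0 w5=1 w0=0 w6=0 clk=1
t0.Δ3 w2=0 w3=0 w1=0 w7=0 w4=0 w5=0 w0=0 w6=0 clk=1
t1.Δ0 w2=0 w3=0 w1=0 w7=0 w4=0 w5=0 w0=0 w6=0 clk=1
t1.Δ1 w2=0 w3=0 w1=0 w7=0 w4=0 w5=0 w0=0 w6=0 clk=0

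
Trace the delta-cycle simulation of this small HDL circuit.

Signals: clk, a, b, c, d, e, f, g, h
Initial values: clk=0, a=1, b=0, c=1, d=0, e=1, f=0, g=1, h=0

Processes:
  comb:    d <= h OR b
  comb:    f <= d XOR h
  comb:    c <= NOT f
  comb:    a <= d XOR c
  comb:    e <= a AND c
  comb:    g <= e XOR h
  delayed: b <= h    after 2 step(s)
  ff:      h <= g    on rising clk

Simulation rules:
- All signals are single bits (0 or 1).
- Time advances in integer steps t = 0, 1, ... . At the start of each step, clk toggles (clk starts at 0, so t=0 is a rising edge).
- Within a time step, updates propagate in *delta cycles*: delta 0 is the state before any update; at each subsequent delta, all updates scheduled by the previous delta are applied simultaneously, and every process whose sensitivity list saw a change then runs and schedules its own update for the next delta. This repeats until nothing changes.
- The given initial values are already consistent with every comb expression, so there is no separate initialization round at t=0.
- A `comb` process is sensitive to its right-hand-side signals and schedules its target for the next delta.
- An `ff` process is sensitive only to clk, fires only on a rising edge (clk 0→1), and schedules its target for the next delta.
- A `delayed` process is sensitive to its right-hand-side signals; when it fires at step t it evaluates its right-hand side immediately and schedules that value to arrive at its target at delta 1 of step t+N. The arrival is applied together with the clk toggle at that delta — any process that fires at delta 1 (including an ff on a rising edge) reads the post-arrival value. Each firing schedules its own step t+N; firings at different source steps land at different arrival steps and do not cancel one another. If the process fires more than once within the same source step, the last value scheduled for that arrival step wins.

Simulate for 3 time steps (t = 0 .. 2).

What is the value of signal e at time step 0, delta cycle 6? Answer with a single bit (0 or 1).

1

[bits: clk,c,e,b,f,g,a,h,d]
t=0: Δ0=011001100 Δ1=111001100 Δ2=111001110 Δ3=111010111 Δ4=101000011 Δ5=110000111 Δ6=111001011 Δ7=110000011 Δ8=110001011 | 8Δ
t=1: Δ0=110001011 Δ1=010001011 | 1Δ
t=2: Δ0=010001011 Δ1=110101011 | 1Δ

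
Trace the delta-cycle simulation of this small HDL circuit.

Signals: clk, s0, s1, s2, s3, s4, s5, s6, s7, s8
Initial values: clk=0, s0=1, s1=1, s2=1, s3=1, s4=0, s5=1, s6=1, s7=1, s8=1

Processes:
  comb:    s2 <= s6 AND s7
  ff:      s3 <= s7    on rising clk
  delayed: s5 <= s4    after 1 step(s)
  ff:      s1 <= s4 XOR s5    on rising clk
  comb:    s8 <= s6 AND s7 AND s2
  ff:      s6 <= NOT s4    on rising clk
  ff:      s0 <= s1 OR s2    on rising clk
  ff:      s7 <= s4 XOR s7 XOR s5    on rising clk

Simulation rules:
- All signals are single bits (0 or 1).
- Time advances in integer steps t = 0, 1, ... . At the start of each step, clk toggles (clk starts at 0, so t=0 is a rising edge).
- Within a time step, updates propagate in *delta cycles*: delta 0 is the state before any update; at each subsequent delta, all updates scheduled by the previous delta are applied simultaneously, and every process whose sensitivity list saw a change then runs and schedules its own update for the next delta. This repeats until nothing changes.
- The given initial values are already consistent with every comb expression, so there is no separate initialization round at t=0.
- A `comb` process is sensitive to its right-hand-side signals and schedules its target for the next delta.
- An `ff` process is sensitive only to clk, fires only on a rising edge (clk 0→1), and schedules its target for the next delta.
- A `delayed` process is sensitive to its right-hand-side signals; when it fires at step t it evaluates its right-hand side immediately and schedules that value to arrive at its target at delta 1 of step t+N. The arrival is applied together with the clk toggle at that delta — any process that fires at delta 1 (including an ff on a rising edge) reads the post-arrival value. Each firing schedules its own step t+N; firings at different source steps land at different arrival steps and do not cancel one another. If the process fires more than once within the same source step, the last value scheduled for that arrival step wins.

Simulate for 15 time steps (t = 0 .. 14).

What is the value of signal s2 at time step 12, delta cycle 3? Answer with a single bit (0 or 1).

t=0 Δ0: s2=1 s1=1 s3=1 s6=1 s5=1 s4=0 clk=0 s0=1 s8=1 s7=1
  Δ1: clk:0→1
  Δ2: s7:1→0
  Δ3: s2:1→0, s8:1→0
  (3Δ to stable)
t=1 Δ0: s2=0 s1=1 s3=1 s6=1 s5=1 s4=0 clk=1 s0=1 s8=0 s7=0
  Δ1: clk:1→0
  (1Δ to stable)
t=2 Δ0: s2=0 s1=1 s3=1 s6=1 s5=1 s4=0 clk=0 s0=1 s8=0 s7=0
  Δ1: clk:0→1
  Δ2: s3:1→0, s7:0→1
  Δ3: s2:0→1
  Δ4: s8:0→1
  (4Δ to stable)
t=3 Δ0: s2=1 s1=1 s3=0 s6=1 s5=1 s4=0 clk=1 s0=1 s8=1 s7=1
  Δ1: clk:1→0
  (1Δ to stable)
t=4 Δ0: s2=1 s1=1 s3=0 s6=1 s5=1 s4=0 clk=0 s0=1 s8=1 s7=1
  Δ1: clk:0→1
  Δ2: s3:0→1, s7:1→0
  Δ3: s2:1→0, s8:1→0
  (3Δ to stable)
t=5 Δ0: s2=0 s1=1 s3=1 s6=1 s5=1 s4=0 clk=1 s0=1 s8=0 s7=0
  Δ1: clk:1→0
  (1Δ to stable)
t=6 Δ0: s2=0 s1=1 s3=1 s6=1 s5=1 s4=0 clk=0 s0=1 s8=0 s7=0
  Δ1: clk:0→1
  Δ2: s3:1→0, s7:0→1
  Δ3: s2:0→1
  Δ4: s8:0→1
  (4Δ to stable)
t=7 Δ0: s2=1 s1=1 s3=0 s6=1 s5=1 s4=0 clk=1 s0=1 s8=1 s7=1
  Δ1: clk:1→0
  (1Δ to stable)
t=8 Δ0: s2=1 s1=1 s3=0 s6=1 s5=1 s4=0 clk=0 s0=1 s8=1 s7=1
  Δ1: clk:0→1
  Δ2: s3:0→1, s7:1→0
  Δ3: s2:1→0, s8:1→0
  (3Δ to stable)
t=9 Δ0: s2=0 s1=1 s3=1 s6=1 s5=1 s4=0 clk=1 s0=1 s8=0 s7=0
  Δ1: clk:1→0
  (1Δ to stable)
t=10 Δ0: s2=0 s1=1 s3=1 s6=1 s5=1 s4=0 clk=0 s0=1 s8=0 s7=0
  Δ1: clk:0→1
  Δ2: s3:1→0, s7:0→1
  Δ3: s2:0→1
  Δ4: s8:0→1
  (4Δ to stable)
t=11 Δ0: s2=1 s1=1 s3=0 s6=1 s5=1 s4=0 clk=1 s0=1 s8=1 s7=1
  Δ1: clk:1→0
  (1Δ to stable)
t=12 Δ0: s2=1 s1=1 s3=0 s6=1 s5=1 s4=0 clk=0 s0=1 s8=1 s7=1
  Δ1: clk:0→1
  Δ2: s3:0→1, s7:1→0
  Δ3: s2:1→0, s8:1→0
  (3Δ to stable)
t=13 Δ0: s2=0 s1=1 s3=1 s6=1 s5=1 s4=0 clk=1 s0=1 s8=0 s7=0
  Δ1: clk:1→0
  (1Δ to stable)
t=14 Δ0: s2=0 s1=1 s3=1 s6=1 s5=1 s4=0 clk=0 s0=1 s8=0 s7=0
  Δ1: clk:0→1
  Δ2: s3:1→0, s7:0→1
  Δ3: s2:0→1
  Δ4: s8:0→1
  (4Δ to stable)

0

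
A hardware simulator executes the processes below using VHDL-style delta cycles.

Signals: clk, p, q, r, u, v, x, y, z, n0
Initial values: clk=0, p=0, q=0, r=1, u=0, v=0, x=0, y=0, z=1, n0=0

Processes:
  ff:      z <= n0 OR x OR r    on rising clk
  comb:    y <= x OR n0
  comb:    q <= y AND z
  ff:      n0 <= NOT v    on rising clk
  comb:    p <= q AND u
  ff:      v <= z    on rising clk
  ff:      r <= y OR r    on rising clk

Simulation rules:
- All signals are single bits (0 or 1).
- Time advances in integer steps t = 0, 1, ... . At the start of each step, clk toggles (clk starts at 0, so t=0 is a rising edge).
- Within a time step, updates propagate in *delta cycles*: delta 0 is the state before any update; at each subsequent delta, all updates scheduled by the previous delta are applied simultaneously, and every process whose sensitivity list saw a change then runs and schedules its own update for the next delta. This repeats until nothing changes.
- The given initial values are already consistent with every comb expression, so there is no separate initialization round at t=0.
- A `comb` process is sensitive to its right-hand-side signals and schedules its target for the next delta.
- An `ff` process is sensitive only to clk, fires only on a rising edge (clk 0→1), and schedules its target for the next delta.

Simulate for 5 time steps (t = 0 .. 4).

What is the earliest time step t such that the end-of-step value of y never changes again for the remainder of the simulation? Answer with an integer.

[bits: n0,r,u,y,q,p,x,clk,v,z]
t=0: Δ0=0100000001 Δ1=0100000101 Δ2=1100000111 Δ3=1101000111 Δ4=1101100111 | 4Δ
t=1: Δ0=1101100111 Δ1=1101100011 | 1Δ
t=2: Δ0=1101100011 Δ1=1101100111 Δ2=0101100111 Δ3=0100100111 Δ4=0100000111 | 4Δ
t=3: Δ0=0100000111 Δ1=0100000011 | 1Δ
t=4: Δ0=0100000011 Δ1=0100000111 | 1Δ

2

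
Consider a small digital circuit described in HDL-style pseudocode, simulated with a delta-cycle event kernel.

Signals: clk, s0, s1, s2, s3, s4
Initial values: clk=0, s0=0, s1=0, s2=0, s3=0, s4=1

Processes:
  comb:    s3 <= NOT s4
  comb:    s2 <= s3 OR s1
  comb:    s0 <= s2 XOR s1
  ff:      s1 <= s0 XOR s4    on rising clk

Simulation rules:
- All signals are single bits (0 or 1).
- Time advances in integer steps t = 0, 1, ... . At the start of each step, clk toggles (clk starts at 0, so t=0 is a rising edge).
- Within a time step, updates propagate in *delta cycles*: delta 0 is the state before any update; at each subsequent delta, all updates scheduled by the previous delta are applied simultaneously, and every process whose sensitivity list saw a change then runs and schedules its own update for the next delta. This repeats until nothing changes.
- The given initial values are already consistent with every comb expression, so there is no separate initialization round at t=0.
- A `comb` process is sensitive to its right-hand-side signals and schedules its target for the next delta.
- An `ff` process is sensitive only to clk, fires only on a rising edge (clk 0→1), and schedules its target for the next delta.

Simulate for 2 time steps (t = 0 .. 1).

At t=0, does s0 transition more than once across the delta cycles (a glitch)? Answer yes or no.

t=0 Δ0: s0=0 s3=0 s2=0 clk=0 s4=1 s1=0
  Δ1: clk:0→1
  Δ2: s1:0→1
  Δ3: s0:0→1, s2:0→1
  Δ4: s0:1→0
  (4Δ to stable)
t=1 Δ0: s0=0 s3=0 s2=1 clk=1 s4=1 s1=1
  Δ1: clk:1→0
  (1Δ to stable)

yes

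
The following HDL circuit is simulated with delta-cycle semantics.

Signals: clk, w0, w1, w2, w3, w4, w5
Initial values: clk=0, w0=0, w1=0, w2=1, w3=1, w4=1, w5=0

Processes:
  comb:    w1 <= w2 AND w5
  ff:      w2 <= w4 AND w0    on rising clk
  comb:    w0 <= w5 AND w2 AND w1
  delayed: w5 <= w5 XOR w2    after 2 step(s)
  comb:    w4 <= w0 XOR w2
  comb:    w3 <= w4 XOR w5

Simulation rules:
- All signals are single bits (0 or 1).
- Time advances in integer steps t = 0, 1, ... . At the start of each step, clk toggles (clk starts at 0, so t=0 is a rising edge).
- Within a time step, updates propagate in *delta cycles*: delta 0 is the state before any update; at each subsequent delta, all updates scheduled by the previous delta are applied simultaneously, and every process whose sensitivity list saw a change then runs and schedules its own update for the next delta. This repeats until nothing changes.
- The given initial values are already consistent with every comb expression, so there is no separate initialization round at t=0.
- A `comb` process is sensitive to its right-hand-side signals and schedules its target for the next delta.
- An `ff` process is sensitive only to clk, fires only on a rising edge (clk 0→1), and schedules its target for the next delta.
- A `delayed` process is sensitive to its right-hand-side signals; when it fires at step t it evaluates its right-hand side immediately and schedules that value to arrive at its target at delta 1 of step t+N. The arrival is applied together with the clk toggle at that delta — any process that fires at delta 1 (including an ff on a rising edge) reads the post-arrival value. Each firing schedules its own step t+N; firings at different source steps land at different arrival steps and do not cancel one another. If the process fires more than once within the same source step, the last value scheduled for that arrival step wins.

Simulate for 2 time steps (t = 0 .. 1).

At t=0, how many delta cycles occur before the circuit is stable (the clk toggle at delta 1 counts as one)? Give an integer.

t=0 Δ0: w0=0 w5=0 w2=1 w3=1 w1=0 w4=1 clk=0
  Δ1: clk:0→1
  Δ2: w2:1→0
  Δ3: w4:1→0
  Δ4: w3:1→0
  (4Δ to stable)
t=1 Δ0: w0=0 w5=0 w2=0 w3=0 w1=0 w4=0 clk=1
  Δ1: clk:1→0
  (1Δ to stable)

4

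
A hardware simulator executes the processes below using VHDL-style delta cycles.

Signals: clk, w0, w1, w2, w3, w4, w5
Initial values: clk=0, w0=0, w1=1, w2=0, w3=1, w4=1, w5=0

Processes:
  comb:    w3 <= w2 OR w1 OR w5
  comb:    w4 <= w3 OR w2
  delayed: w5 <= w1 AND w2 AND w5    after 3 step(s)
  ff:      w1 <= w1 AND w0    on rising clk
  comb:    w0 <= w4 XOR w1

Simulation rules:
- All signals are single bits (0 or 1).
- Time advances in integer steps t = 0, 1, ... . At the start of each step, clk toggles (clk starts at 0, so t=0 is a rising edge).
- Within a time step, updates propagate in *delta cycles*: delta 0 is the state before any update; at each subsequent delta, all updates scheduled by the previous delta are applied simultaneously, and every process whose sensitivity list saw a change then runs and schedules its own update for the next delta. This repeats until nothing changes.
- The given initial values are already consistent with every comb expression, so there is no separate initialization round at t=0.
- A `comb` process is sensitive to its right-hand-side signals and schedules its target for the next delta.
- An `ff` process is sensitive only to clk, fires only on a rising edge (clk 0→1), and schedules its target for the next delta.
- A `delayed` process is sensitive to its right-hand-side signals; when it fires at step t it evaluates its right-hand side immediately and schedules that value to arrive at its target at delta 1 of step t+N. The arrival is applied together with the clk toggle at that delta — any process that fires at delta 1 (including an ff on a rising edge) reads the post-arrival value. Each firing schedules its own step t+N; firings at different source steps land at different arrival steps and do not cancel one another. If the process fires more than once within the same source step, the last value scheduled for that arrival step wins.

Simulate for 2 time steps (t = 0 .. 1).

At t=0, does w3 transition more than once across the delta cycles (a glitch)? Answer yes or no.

[bits: w4,w0,w1,w2,w3,w5,clk]
t=0: Δ0=1010100 Δ1=1010101 Δ2=1000101 Δ3=1100001 Δ4=0100001 Δ5=0000001 | 5Δ
t=1: Δ0=0000001 Δ1=0000000 | 1Δ

no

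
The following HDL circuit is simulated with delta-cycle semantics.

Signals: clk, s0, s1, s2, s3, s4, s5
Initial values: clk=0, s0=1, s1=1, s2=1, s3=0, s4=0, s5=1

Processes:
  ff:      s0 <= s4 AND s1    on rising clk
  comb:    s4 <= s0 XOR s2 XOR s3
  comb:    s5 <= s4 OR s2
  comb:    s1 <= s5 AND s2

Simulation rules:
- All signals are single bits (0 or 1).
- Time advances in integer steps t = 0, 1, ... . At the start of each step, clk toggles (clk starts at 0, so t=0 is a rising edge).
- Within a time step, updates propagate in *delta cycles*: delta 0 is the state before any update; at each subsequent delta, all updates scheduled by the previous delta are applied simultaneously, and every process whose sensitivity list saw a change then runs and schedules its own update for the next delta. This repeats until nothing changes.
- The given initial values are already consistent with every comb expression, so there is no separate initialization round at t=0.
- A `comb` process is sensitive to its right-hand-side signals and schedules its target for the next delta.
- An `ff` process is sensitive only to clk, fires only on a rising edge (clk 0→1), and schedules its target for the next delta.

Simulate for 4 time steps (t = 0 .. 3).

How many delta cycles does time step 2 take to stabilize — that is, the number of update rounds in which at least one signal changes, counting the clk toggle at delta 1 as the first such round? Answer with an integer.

t0.Δ0 s1=1 s4=0 s5=1 s2=1 clk=0 s3=0 s0=1
t0.Δ1 s1=1 s4=0 s5=1 s2=1 clk=1 s3=0 s0=1
t0.Δ2 s1=1 s4=0 s5=1 s2=1 clk=1 s3=0 s0=0
t0.Δ3 s1=1 s4=1 s5=1 s2=1 clk=1 s3=0 s0=0
t1.Δ0 s1=1 s4=1 s5=1 s2=1 clk=1 s3=0 s0=0
t1.Δ1 s1=1 s4=1 s5=1 s2=1 clk=0 s3=0 s0=0
t2.Δ0 s1=1 s4=1 s5=1 s2=1 clk=0 s3=0 s0=0
t2.Δ1 s1=1 s4=1 s5=1 s2=1 clk=1 s3=0 s0=0
t2.Δ2 s1=1 s4=1 s5=1 s2=1 clk=1 s3=0 s0=1
t2.Δ3 s1=1 s4=0 s5=1 s2=1 clk=1 s3=0 s0=1
t3.Δ0 s1=1 s4=0 s5=1 s2=1 clk=1 s3=0 s0=1
t3.Δ1 s1=1 s4=0 s5=1 s2=1 clk=0 s3=0 s0=1

3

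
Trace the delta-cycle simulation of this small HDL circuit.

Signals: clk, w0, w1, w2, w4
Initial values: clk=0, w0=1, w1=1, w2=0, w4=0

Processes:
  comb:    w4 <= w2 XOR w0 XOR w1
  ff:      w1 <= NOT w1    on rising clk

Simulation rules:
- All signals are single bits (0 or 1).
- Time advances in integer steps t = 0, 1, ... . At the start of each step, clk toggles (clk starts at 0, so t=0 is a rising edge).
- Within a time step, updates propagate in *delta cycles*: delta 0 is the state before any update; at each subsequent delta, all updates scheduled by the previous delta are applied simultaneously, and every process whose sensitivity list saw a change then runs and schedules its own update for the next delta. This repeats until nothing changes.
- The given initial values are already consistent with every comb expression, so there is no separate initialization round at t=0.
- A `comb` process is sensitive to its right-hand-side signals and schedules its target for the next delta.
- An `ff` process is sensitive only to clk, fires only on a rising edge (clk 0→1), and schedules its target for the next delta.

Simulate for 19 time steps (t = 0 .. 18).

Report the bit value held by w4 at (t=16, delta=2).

0

[bits: w2,w1,w0,w4,clk]
t=0: Δ0=01100 Δ1=01101 Δ2=00101 Δ3=00111 | 3Δ
t=1: Δ0=00111 Δ1=00110 | 1Δ
t=2: Δ0=00110 Δ1=00111 Δ2=01111 Δ3=01101 | 3Δ
t=3: Δ0=01101 Δ1=01100 | 1Δ
t=4: Δ0=01100 Δ1=01101 Δ2=00101 Δ3=00111 | 3Δ
t=5: Δ0=00111 Δ1=00110 | 1Δ
t=6: Δ0=00110 Δ1=00111 Δ2=01111 Δ3=01101 | 3Δ
t=7: Δ0=01101 Δ1=01100 | 1Δ
t=8: Δ0=01100 Δ1=01101 Δ2=00101 Δ3=00111 | 3Δ
t=9: Δ0=00111 Δ1=00110 | 1Δ
t=10: Δ0=00110 Δ1=00111 Δ2=01111 Δ3=01101 | 3Δ
t=11: Δ0=01101 Δ1=01100 | 1Δ
t=12: Δ0=01100 Δ1=01101 Δ2=00101 Δ3=00111 | 3Δ
t=13: Δ0=00111 Δ1=00110 | 1Δ
t=14: Δ0=00110 Δ1=00111 Δ2=01111 Δ3=01101 | 3Δ
t=15: Δ0=01101 Δ1=01100 | 1Δ
t=16: Δ0=01100 Δ1=01101 Δ2=00101 Δ3=00111 | 3Δ
t=17: Δ0=00111 Δ1=00110 | 1Δ
t=18: Δ0=00110 Δ1=00111 Δ2=01111 Δ3=01101 | 3Δ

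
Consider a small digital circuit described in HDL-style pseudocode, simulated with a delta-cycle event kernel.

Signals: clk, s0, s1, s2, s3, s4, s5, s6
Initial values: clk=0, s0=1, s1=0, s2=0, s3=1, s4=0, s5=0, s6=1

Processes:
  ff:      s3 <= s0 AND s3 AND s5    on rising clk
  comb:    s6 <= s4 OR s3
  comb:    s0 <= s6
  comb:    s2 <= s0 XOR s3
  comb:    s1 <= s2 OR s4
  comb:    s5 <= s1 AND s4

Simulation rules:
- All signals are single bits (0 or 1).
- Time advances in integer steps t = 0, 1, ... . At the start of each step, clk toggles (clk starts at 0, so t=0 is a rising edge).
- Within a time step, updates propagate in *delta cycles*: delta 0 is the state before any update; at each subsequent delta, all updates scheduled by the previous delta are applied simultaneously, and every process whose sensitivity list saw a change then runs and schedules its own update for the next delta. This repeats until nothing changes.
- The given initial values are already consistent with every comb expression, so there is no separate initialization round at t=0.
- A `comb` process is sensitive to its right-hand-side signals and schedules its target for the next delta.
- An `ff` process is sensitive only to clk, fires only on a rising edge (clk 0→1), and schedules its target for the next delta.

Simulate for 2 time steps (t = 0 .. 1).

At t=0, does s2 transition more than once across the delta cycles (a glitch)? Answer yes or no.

yes

t0.Δ0 s1=0 clk=0 s4=0 s5=0 s6=1 s0=1 s2=0 s3=1
t0.Δ1 s1=0 clk=1 s4=0 s5=0 s6=1 s0=1 s2=0 s3=1
t0.Δ2 s1=0 clk=1 s4=0 s5=0 s6=1 s0=1 s2=0 s3=0
t0.Δ3 s1=0 clk=1 s4=0 s5=0 s6=0 s0=1 s2=1 s3=0
t0.Δ4 s1=1 clk=1 s4=0 s5=0 s6=0 s0=0 s2=1 s3=0
t0.Δ5 s1=1 clk=1 s4=0 s5=0 s6=0 s0=0 s2=0 s3=0
t0.Δ6 s1=0 clk=1 s4=0 s5=0 s6=0 s0=0 s2=0 s3=0
t1.Δ0 s1=0 clk=1 s4=0 s5=0 s6=0 s0=0 s2=0 s3=0
t1.Δ1 s1=0 clk=0 s4=0 s5=0 s6=0 s0=0 s2=0 s3=0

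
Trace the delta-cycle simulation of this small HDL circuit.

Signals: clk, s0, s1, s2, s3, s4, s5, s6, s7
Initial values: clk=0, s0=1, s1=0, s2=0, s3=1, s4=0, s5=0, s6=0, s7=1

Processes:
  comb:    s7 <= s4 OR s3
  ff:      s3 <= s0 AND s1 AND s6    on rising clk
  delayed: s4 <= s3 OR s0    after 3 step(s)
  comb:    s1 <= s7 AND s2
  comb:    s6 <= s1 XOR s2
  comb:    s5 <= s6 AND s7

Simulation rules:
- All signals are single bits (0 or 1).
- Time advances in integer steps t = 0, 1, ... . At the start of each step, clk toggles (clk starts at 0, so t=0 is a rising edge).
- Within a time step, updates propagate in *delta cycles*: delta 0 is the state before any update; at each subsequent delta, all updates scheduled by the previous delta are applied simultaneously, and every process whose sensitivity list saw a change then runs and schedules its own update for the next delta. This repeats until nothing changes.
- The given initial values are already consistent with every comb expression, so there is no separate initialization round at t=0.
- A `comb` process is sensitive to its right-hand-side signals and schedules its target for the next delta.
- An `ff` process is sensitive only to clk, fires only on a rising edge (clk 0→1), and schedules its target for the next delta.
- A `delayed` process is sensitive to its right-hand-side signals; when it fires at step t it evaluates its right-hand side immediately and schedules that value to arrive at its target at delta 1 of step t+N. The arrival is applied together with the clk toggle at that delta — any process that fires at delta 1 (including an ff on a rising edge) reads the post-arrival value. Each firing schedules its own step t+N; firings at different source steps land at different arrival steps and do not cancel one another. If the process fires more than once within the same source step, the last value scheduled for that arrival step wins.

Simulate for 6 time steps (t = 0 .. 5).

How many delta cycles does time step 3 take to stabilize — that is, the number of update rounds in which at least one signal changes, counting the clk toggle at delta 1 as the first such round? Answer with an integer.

t0.Δ0 clk=0 s7=1 s1=0 s2=0 s4=0 s0=1 s5=0 s6=0 s3=1
t0.Δ1 clk=1 s7=1 s1=0 s2=0 s4=0 s0=1 s5=0 s6=0 s3=1
t0.Δ2 clk=1 s7=1 s1=0 s2=0 s4=0 s0=1 s5=0 s6=0 s3=0
t0.Δ3 clk=1 s7=0 s1=0 s2=0 s4=0 s0=1 s5=0 s6=0 s3=0
t1.Δ0 clk=1 s7=0 s1=0 s2=0 s4=0 s0=1 s5=0 s6=0 s3=0
t1.Δ1 clk=0 s7=0 s1=0 s2=0 s4=0 s0=1 s5=0 s6=0 s3=0
t2.Δ0 clk=0 s7=0 s1=0 s2=0 s4=0 s0=1 s5=0 s6=0 s3=0
t2.Δ1 clk=1 s7=0 s1=0 s2=0 s4=0 s0=1 s5=0 s6=0 s3=0
t3.Δ0 clk=1 s7=0 s1=0 s2=0 s4=0 s0=1 s5=0 s6=0 s3=0
t3.Δ1 clk=0 s7=0 s1=0 s2=0 s4=1 s0=1 s5=0 s6=0 s3=0
t3.Δ2 clk=0 s7=1 s1=0 s2=0 s4=1 s0=1 s5=0 s6=0 s3=0
t4.Δ0 clk=0 s7=1 s1=0 s2=0 s4=1 s0=1 s5=0 s6=0 s3=0
t4.Δ1 clk=1 s7=1 s1=0 s2=0 s4=1 s0=1 s5=0 s6=0 s3=0
t5.Δ0 clk=1 s7=1 s1=0 s2=0 s4=1 s0=1 s5=0 s6=0 s3=0
t5.Δ1 clk=0 s7=1 s1=0 s2=0 s4=1 s0=1 s5=0 s6=0 s3=0

2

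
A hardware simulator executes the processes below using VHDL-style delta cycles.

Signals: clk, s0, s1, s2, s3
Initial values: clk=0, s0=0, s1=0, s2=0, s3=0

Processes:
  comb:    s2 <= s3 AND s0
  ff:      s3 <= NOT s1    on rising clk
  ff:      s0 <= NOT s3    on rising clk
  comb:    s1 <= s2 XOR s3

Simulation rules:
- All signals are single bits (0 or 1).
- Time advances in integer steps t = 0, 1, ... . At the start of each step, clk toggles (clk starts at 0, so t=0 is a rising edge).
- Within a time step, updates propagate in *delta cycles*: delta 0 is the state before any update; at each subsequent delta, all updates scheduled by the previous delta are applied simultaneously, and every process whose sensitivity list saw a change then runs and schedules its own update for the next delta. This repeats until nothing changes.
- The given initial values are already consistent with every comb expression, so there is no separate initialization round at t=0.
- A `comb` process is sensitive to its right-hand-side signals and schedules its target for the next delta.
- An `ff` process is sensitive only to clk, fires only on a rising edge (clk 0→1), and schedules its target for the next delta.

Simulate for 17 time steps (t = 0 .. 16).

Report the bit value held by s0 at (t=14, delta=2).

t=0 Δ0: s2=0 clk=0 s3=0 s0=0 s1=0
  Δ1: clk:0→1
  Δ2: s3:0→1, s0:0→1
  Δ3: s2:0→1, s1:0→1
  Δ4: s1:1→0
  (4Δ to stable)
t=1 Δ0: s2=1 clk=1 s3=1 s0=1 s1=0
  Δ1: clk:1→0
  (1Δ to stable)
t=2 Δ0: s2=1 clk=0 s3=1 s0=1 s1=0
  Δ1: clk:0→1
  Δ2: s0:1→0
  Δ3: s2:1→0
  Δ4: s1:0→1
  (4Δ to stable)
t=3 Δ0: s2=0 clk=1 s3=1 s0=0 s1=1
  Δ1: clk:1→0
  (1Δ to stable)
t=4 Δ0: s2=0 clk=0 s3=1 s0=0 s1=1
  Δ1: clk:0→1
  Δ2: s3:1→0
  Δ3: s1:1→0
  (3Δ to stable)
t=5 Δ0: s2=0 clk=1 s3=0 s0=0 s1=0
  Δ1: clk:1→0
  (1Δ to stable)
t=6 Δ0: s2=0 clk=0 s3=0 s0=0 s1=0
  Δ1: clk:0→1
  Δ2: s3:0→1, s0:0→1
  Δ3: s2:0→1, s1:0→1
  Δ4: s1:1→0
  (4Δ to stable)
t=7 Δ0: s2=1 clk=1 s3=1 s0=1 s1=0
  Δ1: clk:1→0
  (1Δ to stable)
t=8 Δ0: s2=1 clk=0 s3=1 s0=1 s1=0
  Δ1: clk:0→1
  Δ2: s0:1→0
  Δ3: s2:1→0
  Δ4: s1:0→1
  (4Δ to stable)
t=9 Δ0: s2=0 clk=1 s3=1 s0=0 s1=1
  Δ1: clk:1→0
  (1Δ to stable)
t=10 Δ0: s2=0 clk=0 s3=1 s0=0 s1=1
  Δ1: clk:0→1
  Δ2: s3:1→0
  Δ3: s1:1→0
  (3Δ to stable)
t=11 Δ0: s2=0 clk=1 s3=0 s0=0 s1=0
  Δ1: clk:1→0
  (1Δ to stable)
t=12 Δ0: s2=0 clk=0 s3=0 s0=0 s1=0
  Δ1: clk:0→1
  Δ2: s3:0→1, s0:0→1
  Δ3: s2:0→1, s1:0→1
  Δ4: s1:1→0
  (4Δ to stable)
t=13 Δ0: s2=1 clk=1 s3=1 s0=1 s1=0
  Δ1: clk:1→0
  (1Δ to stable)
t=14 Δ0: s2=1 clk=0 s3=1 s0=1 s1=0
  Δ1: clk:0→1
  Δ2: s0:1→0
  Δ3: s2:1→0
  Δ4: s1:0→1
  (4Δ to stable)
t=15 Δ0: s2=0 clk=1 s3=1 s0=0 s1=1
  Δ1: clk:1→0
  (1Δ to stable)
t=16 Δ0: s2=0 clk=0 s3=1 s0=0 s1=1
  Δ1: clk:0→1
  Δ2: s3:1→0
  Δ3: s1:1→0
  (3Δ to stable)

0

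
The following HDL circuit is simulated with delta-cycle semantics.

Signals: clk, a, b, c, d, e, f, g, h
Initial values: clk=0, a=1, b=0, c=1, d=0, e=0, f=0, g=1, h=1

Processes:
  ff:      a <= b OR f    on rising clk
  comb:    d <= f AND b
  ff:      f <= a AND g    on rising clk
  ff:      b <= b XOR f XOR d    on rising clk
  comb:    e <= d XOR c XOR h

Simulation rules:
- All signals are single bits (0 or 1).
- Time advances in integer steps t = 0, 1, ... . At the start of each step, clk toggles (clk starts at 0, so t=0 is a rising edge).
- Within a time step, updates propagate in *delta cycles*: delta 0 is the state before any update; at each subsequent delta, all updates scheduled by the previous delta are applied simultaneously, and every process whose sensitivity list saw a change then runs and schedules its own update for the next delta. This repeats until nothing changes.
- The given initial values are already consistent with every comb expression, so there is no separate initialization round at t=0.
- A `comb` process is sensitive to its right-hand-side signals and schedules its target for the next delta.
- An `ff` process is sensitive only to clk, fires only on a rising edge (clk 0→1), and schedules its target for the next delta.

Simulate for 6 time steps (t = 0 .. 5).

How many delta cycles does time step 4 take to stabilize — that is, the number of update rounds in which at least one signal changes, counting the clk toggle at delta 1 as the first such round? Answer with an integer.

t=0 Δ0: e=0 h=1 g=1 d=0 clk=0 b=0 a=1 f=0 c=1
  Δ1: clk:0→1
  Δ2: a:1→0, f:0→1
  (2Δ to stable)
t=1 Δ0: e=0 h=1 g=1 d=0 clk=1 b=0 a=0 f=1 c=1
  Δ1: clk:1→0
  (1Δ to stable)
t=2 Δ0: e=0 h=1 g=1 d=0 clk=0 b=0 a=0 f=1 c=1
  Δ1: clk:0→1
  Δ2: b:0→1, a:0→1, f:1→0
  (2Δ to stable)
t=3 Δ0: e=0 h=1 g=1 d=0 clk=1 b=1 a=1 f=0 c=1
  Δ1: clk:1→0
  (1Δ to stable)
t=4 Δ0: e=0 h=1 g=1 d=0 clk=0 b=1 a=1 f=0 c=1
  Δ1: clk:0→1
  Δ2: f:0→1
  Δ3: d:0→1
  Δ4: e:0→1
  (4Δ to stable)
t=5 Δ0: e=1 h=1 g=1 d=1 clk=1 b=1 a=1 f=1 c=1
  Δ1: clk:1→0
  (1Δ to stable)

4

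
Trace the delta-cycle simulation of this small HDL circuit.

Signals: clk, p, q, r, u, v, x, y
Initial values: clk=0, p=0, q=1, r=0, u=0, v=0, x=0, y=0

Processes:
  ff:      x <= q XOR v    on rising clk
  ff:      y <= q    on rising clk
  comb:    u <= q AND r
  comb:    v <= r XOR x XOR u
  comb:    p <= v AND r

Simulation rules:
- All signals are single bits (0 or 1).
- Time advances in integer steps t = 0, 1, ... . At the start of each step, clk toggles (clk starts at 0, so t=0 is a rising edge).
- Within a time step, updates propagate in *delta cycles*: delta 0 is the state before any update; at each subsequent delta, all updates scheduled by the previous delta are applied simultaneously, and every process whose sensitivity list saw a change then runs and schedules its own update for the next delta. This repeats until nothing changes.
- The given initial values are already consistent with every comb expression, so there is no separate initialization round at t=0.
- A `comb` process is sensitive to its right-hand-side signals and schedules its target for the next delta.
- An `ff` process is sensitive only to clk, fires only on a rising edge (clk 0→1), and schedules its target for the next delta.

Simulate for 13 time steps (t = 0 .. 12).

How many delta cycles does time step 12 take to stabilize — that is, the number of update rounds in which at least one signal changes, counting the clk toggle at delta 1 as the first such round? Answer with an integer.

t=0 Δ0: r=0 y=0 p=0 clk=0 q=1 u=0 x=0 v=0
  Δ1: clk:0→1
  Δ2: y:0→1, x:0→1
  Δ3: v:0→1
  (3Δ to stable)
t=1 Δ0: r=0 y=1 p=0 clk=1 q=1 u=0 x=1 v=1
  Δ1: clk:1→0
  (1Δ to stable)
t=2 Δ0: r=0 y=1 p=0 clk=0 q=1 u=0 x=1 v=1
  Δ1: clk:0→1
  Δ2: x:1→0
  Δ3: v:1→0
  (3Δ to stable)
t=3 Δ0: r=0 y=1 p=0 clk=1 q=1 u=0 x=0 v=0
  Δ1: clk:1→0
  (1Δ to stable)
t=4 Δ0: r=0 y=1 p=0 clk=0 q=1 u=0 x=0 v=0
  Δ1: clk:0→1
  Δ2: x:0→1
  Δ3: v:0→1
  (3Δ to stable)
t=5 Δ0: r=0 y=1 p=0 clk=1 q=1 u=0 x=1 v=1
  Δ1: clk:1→0
  (1Δ to stable)
t=6 Δ0: r=0 y=1 p=0 clk=0 q=1 u=0 x=1 v=1
  Δ1: clk:0→1
  Δ2: x:1→0
  Δ3: v:1→0
  (3Δ to stable)
t=7 Δ0: r=0 y=1 p=0 clk=1 q=1 u=0 x=0 v=0
  Δ1: clk:1→0
  (1Δ to stable)
t=8 Δ0: r=0 y=1 p=0 clk=0 q=1 u=0 x=0 v=0
  Δ1: clk:0→1
  Δ2: x:0→1
  Δ3: v:0→1
  (3Δ to stable)
t=9 Δ0: r=0 y=1 p=0 clk=1 q=1 u=0 x=1 v=1
  Δ1: clk:1→0
  (1Δ to stable)
t=10 Δ0: r=0 y=1 p=0 clk=0 q=1 u=0 x=1 v=1
  Δ1: clk:0→1
  Δ2: x:1→0
  Δ3: v:1→0
  (3Δ to stable)
t=11 Δ0: r=0 y=1 p=0 clk=1 q=1 u=0 x=0 v=0
  Δ1: clk:1→0
  (1Δ to stable)
t=12 Δ0: r=0 y=1 p=0 clk=0 q=1 u=0 x=0 v=0
  Δ1: clk:0→1
  Δ2: x:0→1
  Δ3: v:0→1
  (3Δ to stable)

3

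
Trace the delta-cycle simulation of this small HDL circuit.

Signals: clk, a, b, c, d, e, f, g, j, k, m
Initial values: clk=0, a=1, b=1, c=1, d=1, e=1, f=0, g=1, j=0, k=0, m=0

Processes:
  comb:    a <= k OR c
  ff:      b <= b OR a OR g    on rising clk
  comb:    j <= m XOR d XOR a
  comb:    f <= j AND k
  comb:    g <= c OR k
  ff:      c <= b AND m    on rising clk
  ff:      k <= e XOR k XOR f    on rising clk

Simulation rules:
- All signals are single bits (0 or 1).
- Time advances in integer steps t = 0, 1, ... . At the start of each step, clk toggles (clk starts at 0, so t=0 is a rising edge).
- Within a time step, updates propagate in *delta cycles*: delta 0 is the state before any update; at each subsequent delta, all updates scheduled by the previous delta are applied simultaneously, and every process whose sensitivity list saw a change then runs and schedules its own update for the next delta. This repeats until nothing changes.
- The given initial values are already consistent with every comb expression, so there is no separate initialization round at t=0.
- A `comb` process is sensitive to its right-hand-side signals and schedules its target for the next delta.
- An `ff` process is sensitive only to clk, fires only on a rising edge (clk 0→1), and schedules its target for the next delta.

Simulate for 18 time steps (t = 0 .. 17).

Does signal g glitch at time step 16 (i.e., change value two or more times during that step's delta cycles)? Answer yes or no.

t0.Δ0 m=0 clk=0 j=0 f=0 b=1 e=1 c=1 d=1 a=1 k=0 g=1
t0.Δ1 m=0 clk=1 j=0 f=0 b=1 e=1 c=1 d=1 a=1 k=0 g=1
t0.Δ2 m=0 clk=1 j=0 f=0 b=1 e=1 c=0 d=1 a=1 k=1 g=1
t1.Δ0 m=0 clk=1 j=0 f=0 b=1 e=1 c=0 d=1 a=1 k=1 g=1
t1.Δ1 m=0 clk=0 j=0 f=0 b=1 e=1 c=0 d=1 a=1 k=1 g=1
t2.Δ0 m=0 clk=0 j=0 f=0 b=1 e=1 c=0 d=1 a=1 k=1 g=1
t2.Δ1 m=0 clk=1 j=0 f=0 b=1 e=1 c=0 d=1 a=1 k=1 g=1
t2.Δ2 m=0 clk=1 j=0 f=0 b=1 e=1 c=0 d=1 a=1 k=0 g=1
t2.Δ3 m=0 clk=1 j=0 f=0 b=1 e=1 c=0 d=1 a=0 k=0 g=0
t2.Δ4 m=0 clk=1 j=1 f=0 b=1 e=1 c=0 d=1 a=0 k=0 g=0
t3.Δ0 m=0 clk=1 j=1 f=0 b=1 e=1 c=0 d=1 a=0 k=0 g=0
t3.Δ1 m=0 clk=0 j=1 f=0 b=1 e=1 c=0 d=1 a=0 k=0 g=0
t4.Δ0 m=0 clk=0 j=1 f=0 b=1 e=1 c=0 d=1 a=0 k=0 g=0
t4.Δ1 m=0 clk=1 j=1 f=0 b=1 e=1 c=0 d=1 a=0 k=0 g=0
t4.Δ2 m=0 clk=1 j=1 f=0 b=1 e=1 c=0 d=1 a=0 k=1 g=0
t4.Δ3 m=0 clk=1 j=1 f=1 b=1 e=1 c=0 d=1 a=1 k=1 g=1
t4.Δ4 m=0 clk=1 j=0 f=1 b=1 e=1 c=0 d=1 a=1 k=1 g=1
t4.Δ5 m=0 clk=1 j=0 f=0 b=1 e=1 c=0 d=1 a=1 k=1 g=1
t5.Δ0 m=0 clk=1 j=0 f=0 b=1 e=1 c=0 d=1 a=1 k=1 g=1
t5.Δ1 m=0 clk=0 j=0 f=0 b=1 e=1 c=0 d=1 a=1 k=1 g=1
t6.Δ0 m=0 clk=0 j=0 f=0 b=1 e=1 c=0 d=1 a=1 k=1 g=1
t6.Δ1 m=0 clk=1 j=0 f=0 b=1 e=1 c=0 d=1 a=1 k=1 g=1
t6.Δ2 m=0 clk=1 j=0 f=0 b=1 e=1 c=0 d=1 a=1 k=0 g=1
t6.Δ3 m=0 clk=1 j=0 f=0 b=1 e=1 c=0 d=1 a=0 k=0 g=0
t6.Δ4 m=0 clk=1 j=1 f=0 b=1 e=1 c=0 d=1 a=0 k=0 g=0
t7.Δ0 m=0 clk=1 j=1 f=0 b=1 e=1 c=0 d=1 a=0 k=0 g=0
t7.Δ1 m=0 clk=0 j=1 f=0 b=1 e=1 c=0 d=1 a=0 k=0 g=0
t8.Δ0 m=0 clk=0 j=1 f=0 b=1 e=1 c=0 d=1 a=0 k=0 g=0
t8.Δ1 m=0 clk=1 j=1 f=0 b=1 e=1 c=0 d=1 a=0 k=0 g=0
t8.Δ2 m=0 clk=1 j=1 f=0 b=1 e=1 c=0 d=1 a=0 k=1 g=0
t8.Δ3 m=0 clk=1 j=1 f=1 b=1 e=1 c=0 d=1 a=1 k=1 g=1
t8.Δ4 m=0 clk=1 j=0 f=1 b=1 e=1 c=0 d=1 a=1 k=1 g=1
t8.Δ5 m=0 clk=1 j=0 f=0 b=1 e=1 c=0 d=1 a=1 k=1 g=1
t9.Δ0 m=0 clk=1 j=0 f=0 b=1 e=1 c=0 d=1 a=1 k=1 g=1
t9.Δ1 m=0 clk=0 j=0 f=0 b=1 e=1 c=0 d=1 a=1 k=1 g=1
t10.Δ0 m=0 clk=0 j=0 f=0 b=1 e=1 c=0 d=1 a=1 k=1 g=1
t10.Δ1 m=0 clk=1 j=0 f=0 b=1 e=1 c=0 d=1 a=1 k=1 g=1
t10.Δ2 m=0 clk=1 j=0 f=0 b=1 e=1 c=0 d=1 a=1 k=0 g=1
t10.Δ3 m=0 clk=1 j=0 f=0 b=1 e=1 c=0 d=1 a=0 k=0 g=0
t10.Δ4 m=0 clk=1 j=1 f=0 b=1 e=1 c=0 d=1 a=0 k=0 g=0
t11.Δ0 m=0 clk=1 j=1 f=0 b=1 e=1 c=0 d=1 a=0 k=0 g=0
t11.Δ1 m=0 clk=0 j=1 f=0 b=1 e=1 c=0 d=1 a=0 k=0 g=0
t12.Δ0 m=0 clk=0 j=1 f=0 b=1 e=1 c=0 d=1 a=0 k=0 g=0
t12.Δ1 m=0 clk=1 j=1 f=0 b=1 e=1 c=0 d=1 a=0 k=0 g=0
t12.Δ2 m=0 clk=1 j=1 f=0 b=1 e=1 c=0 d=1 a=0 k=1 g=0
t12.Δ3 m=0 clk=1 j=1 f=1 b=1 e=1 c=0 d=1 a=1 k=1 g=1
t12.Δ4 m=0 clk=1 j=0 f=1 b=1 e=1 c=0 d=1 a=1 k=1 g=1
t12.Δ5 m=0 clk=1 j=0 f=0 b=1 e=1 c=0 d=1 a=1 k=1 g=1
t13.Δ0 m=0 clk=1 j=0 f=0 b=1 e=1 c=0 d=1 a=1 k=1 g=1
t13.Δ1 m=0 clk=0 j=0 f=0 b=1 e=1 c=0 d=1 a=1 k=1 g=1
t14.Δ0 m=0 clk=0 j=0 f=0 b=1 e=1 c=0 d=1 a=1 k=1 g=1
t14.Δ1 m=0 clk=1 j=0 f=0 b=1 e=1 c=0 d=1 a=1 k=1 g=1
t14.Δ2 m=0 clk=1 j=0 f=0 b=1 e=1 c=0 d=1 a=1 k=0 g=1
t14.Δ3 m=0 clk=1 j=0 f=0 b=1 e=1 c=0 d=1 a=0 k=0 g=0
t14.Δ4 m=0 clk=1 j=1 f=0 b=1 e=1 c=0 d=1 a=0 k=0 g=0
t15.Δ0 m=0 clk=1 j=1 f=0 b=1 e=1 c=0 d=1 a=0 k=0 g=0
t15.Δ1 m=0 clk=0 j=1 f=0 b=1 e=1 c=0 d=1 a=0 k=0 g=0
t16.Δ0 m=0 clk=0 j=1 f=0 b=1 e=1 c=0 d=1 a=0 k=0 g=0
t16.Δ1 m=0 clk=1 j=1 f=0 b=1 e=1 c=0 d=1 a=0 k=0 g=0
t16.Δ2 m=0 clk=1 j=1 f=0 b=1 e=1 c=0 d=1 a=0 k=1 g=0
t16.Δ3 m=0 clk=1 j=1 f=1 b=1 e=1 c=0 d=1 a=1 k=1 g=1
t16.Δ4 m=0 clk=1 j=0 f=1 b=1 e=1 c=0 d=1 a=1 k=1 g=1
t16.Δ5 m=0 clk=1 j=0 f=0 b=1 e=1 c=0 d=1 a=1 k=1 g=1
t17.Δ0 m=0 clk=1 j=0 f=0 b=1 e=1 c=0 d=1 a=1 k=1 g=1
t17.Δ1 m=0 clk=0 j=0 f=0 b=1 e=1 c=0 d=1 a=1 k=1 g=1

no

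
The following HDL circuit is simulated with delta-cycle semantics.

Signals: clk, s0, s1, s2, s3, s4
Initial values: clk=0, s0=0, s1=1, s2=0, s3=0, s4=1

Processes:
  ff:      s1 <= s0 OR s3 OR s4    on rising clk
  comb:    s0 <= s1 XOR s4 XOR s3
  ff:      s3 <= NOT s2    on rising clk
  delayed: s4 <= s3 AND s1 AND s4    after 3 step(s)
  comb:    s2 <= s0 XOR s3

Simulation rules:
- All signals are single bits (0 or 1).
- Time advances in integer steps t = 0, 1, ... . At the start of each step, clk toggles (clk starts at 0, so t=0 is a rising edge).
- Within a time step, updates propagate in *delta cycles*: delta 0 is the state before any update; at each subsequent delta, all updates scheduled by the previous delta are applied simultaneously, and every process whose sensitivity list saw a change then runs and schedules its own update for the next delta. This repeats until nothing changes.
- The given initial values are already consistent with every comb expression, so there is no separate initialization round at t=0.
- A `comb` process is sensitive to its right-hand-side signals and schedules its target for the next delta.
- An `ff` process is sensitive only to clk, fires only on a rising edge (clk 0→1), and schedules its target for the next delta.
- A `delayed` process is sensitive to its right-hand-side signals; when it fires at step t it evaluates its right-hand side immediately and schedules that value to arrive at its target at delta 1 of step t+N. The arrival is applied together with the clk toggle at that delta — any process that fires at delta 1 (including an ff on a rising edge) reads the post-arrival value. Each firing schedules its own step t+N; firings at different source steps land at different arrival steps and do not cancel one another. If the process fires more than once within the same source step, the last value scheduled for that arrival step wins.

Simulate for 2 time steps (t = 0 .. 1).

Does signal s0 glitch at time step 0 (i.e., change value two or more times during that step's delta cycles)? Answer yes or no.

t=0 Δ0: s1=1 s4=1 clk=0 s0=0 s3=0 s2=0
  Δ1: clk:0→1
  Δ2: s3:0→1
  Δ3: s0:0→1, s2:0→1
  Δ4: s2:1→0
  (4Δ to stable)
t=1 Δ0: s1=1 s4=1 clk=1 s0=1 s3=1 s2=0
  Δ1: clk:1→0
  (1Δ to stable)

no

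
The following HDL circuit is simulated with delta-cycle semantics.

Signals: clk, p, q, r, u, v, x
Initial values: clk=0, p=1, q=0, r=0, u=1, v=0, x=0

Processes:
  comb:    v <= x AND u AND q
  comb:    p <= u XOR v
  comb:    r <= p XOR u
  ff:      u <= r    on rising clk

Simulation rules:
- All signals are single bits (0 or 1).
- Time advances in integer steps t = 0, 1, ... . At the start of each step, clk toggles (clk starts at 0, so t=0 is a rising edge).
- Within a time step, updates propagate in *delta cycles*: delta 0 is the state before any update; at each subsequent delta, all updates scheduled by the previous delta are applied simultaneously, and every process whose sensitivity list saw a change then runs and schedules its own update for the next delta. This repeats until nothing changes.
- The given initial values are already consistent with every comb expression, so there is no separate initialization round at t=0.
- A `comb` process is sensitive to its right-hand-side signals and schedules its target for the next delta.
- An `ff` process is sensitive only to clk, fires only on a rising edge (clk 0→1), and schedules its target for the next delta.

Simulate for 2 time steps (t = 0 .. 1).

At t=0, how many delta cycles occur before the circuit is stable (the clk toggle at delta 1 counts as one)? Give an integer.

4

[bits: p,x,u,q,clk,r,v]
t=0: Δ0=1010000 Δ1=1010100 Δ2=1000100 Δ3=0000110 Δ4=0000100 | 4Δ
t=1: Δ0=0000100 Δ1=0000000 | 1Δ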